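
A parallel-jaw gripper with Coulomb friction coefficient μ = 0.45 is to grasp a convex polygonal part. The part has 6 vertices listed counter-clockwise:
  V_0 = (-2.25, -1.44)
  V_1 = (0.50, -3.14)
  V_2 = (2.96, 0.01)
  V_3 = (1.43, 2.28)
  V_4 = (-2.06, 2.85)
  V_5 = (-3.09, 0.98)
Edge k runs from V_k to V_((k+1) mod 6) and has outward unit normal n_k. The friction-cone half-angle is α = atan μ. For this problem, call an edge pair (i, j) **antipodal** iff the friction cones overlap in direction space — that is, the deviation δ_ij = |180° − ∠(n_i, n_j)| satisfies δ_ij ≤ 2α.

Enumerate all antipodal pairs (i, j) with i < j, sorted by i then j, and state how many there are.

count = 4; pairs: (0,2), (0,3), (1,4), (2,5)

α = atan 0.45 = 24.23°;  2α = 48.46°
n_0 = (-0.5258, -0.8506)
n_1 = (+0.7881, -0.6155)
n_2 = (+0.8292, +0.5589)
n_3 = (+0.1612, +0.9869)
n_4 = (-0.8759, +0.4825)
n_5 = (-0.9447, -0.3279)
  (0,1): δ = 96.26°  ·
  (0,2): δ = 24.30°  ✓
  (0,3): δ = 22.45°  ✓
  (0,4): δ = 92.88°  ·
  (0,5): δ = 140.87°  ·
  (1,2): δ = 108.03°  ·
  (1,3): δ = 61.29°  ·
  (1,4): δ = 9.14°  ✓
  (1,5): δ = 57.13°  ·
  (2,3): δ = 133.26°  ·
  (2,4): δ = 62.83°  ·
  (2,5): δ = 14.84°  ✓
  (3,4): δ = 109.57°  ·
  (3,5): δ = 61.58°  ·
  (4,5): δ = 132.01°  ·
antipodal pairs: 4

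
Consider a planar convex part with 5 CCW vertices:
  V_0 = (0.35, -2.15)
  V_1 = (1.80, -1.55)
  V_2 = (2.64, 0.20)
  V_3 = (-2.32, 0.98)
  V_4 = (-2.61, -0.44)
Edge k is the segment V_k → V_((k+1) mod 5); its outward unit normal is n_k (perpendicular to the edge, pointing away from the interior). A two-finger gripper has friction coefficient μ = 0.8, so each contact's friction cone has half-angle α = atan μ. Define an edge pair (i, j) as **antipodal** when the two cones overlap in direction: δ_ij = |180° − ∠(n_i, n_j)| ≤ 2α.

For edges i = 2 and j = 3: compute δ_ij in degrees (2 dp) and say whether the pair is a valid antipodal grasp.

δ = 92.61°, invalid

α = atan 0.8 = 38.66°;  2α = 77.32°
edge 2: e_2 = (-4.96, +0.78);  n_2 = (+0.1553, +0.9879)
edge 3: e_3 = (-0.29, -1.42);  n_3 = (-0.9798, +0.2001)
∠(n_2, n_3) = 87.39°
δ = |180° − 87.39°| = 92.61°
92.61° > 2α = 77.32°  →  invalid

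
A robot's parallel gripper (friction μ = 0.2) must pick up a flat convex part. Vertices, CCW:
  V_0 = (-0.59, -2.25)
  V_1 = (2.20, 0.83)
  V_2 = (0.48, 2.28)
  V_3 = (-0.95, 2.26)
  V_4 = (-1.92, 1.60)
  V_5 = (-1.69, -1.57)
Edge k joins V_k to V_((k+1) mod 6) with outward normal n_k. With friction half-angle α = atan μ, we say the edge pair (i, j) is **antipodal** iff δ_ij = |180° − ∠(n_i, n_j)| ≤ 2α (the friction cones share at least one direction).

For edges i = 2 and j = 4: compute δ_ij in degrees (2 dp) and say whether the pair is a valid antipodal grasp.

δ = 86.65°, invalid

α = atan 0.2 = 11.31°;  2α = 22.62°
edge 2: e_2 = (-1.43, -0.02);  n_2 = (-0.0140, +0.9999)
edge 4: e_4 = (+0.23, -3.17);  n_4 = (-0.9974, -0.0724)
∠(n_2, n_4) = 93.35°
δ = |180° − 93.35°| = 86.65°
86.65° > 2α = 22.62°  →  invalid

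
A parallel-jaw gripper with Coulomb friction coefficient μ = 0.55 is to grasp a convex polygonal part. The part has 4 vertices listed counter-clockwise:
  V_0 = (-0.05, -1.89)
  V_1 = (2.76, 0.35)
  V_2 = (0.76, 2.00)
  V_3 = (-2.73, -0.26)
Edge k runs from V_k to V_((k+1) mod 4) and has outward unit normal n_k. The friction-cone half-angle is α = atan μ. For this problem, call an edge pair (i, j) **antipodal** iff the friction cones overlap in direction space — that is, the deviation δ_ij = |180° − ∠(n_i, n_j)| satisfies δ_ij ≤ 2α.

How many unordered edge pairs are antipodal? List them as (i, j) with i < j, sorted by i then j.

count = 2; pairs: (0,2), (1,3)

α = atan 0.55 = 28.81°;  2α = 57.62°
n_0 = (+0.6233, -0.7820)
n_1 = (+0.6364, +0.7714)
n_2 = (-0.5436, +0.8394)
n_3 = (-0.5196, -0.8544)
  (0,1): δ = 78.08°  ·
  (0,2): δ = 5.63°  ✓
  (0,3): δ = 110.13°  ·
  (1,2): δ = 107.55°  ·
  (1,3): δ = 8.21°  ✓
  (2,3): δ = 64.23°  ·
antipodal pairs: 2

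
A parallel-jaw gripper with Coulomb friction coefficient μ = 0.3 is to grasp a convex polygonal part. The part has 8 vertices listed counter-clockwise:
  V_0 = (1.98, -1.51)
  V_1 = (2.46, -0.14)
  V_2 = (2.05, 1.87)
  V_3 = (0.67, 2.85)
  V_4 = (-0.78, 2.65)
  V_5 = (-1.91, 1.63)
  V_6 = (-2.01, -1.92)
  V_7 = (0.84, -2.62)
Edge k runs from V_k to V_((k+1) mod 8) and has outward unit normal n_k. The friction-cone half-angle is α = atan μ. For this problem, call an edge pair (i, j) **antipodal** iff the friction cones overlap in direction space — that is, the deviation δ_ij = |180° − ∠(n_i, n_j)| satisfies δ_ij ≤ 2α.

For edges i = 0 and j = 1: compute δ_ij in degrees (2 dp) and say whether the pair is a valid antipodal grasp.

δ = 149.16°, invalid

α = atan 0.3 = 16.70°;  2α = 33.40°
edge 0: e_0 = (+0.48, +1.37);  n_0 = (+0.9438, -0.3307)
edge 1: e_1 = (-0.41, +2.01);  n_1 = (+0.9798, +0.1999)
∠(n_0, n_1) = 30.84°
δ = |180° − 30.84°| = 149.16°
149.16° > 2α = 33.40°  →  invalid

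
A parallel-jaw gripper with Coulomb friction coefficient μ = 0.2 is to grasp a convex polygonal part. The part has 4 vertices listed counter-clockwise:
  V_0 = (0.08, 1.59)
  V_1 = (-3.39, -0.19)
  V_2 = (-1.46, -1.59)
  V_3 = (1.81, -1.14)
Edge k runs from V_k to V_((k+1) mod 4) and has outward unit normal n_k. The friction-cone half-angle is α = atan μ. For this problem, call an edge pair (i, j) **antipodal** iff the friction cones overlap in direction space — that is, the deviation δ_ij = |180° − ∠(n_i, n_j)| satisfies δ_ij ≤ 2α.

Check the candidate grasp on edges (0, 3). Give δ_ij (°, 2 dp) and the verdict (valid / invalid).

α = atan 0.2 = 11.31°;  2α = 22.62°
edge 0: e_0 = (-3.47, -1.78);  n_0 = (-0.4564, +0.8898)
edge 3: e_3 = (-1.73, +2.73);  n_3 = (+0.8447, +0.5353)
∠(n_0, n_3) = 84.79°
δ = |180° − 84.79°| = 95.21°
95.21° > 2α = 22.62°  →  invalid

δ = 95.21°, invalid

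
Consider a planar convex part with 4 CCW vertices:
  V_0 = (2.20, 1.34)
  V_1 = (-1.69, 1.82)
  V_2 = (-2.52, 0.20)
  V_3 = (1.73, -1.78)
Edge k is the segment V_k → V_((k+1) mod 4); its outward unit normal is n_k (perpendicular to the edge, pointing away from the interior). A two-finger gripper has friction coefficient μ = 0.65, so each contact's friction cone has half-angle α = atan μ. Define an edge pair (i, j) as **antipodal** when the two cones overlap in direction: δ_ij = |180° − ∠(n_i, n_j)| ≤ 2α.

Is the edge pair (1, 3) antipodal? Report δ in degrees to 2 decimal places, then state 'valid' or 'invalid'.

δ = 18.56°, valid

α = atan 0.65 = 33.02°;  2α = 66.05°
edge 1: e_1 = (-0.83, -1.62);  n_1 = (-0.8900, +0.4560)
edge 3: e_3 = (+0.47, +3.12);  n_3 = (+0.9888, -0.1490)
∠(n_1, n_3) = 161.44°
δ = |180° − 161.44°| = 18.56°
18.56° ≤ 2α = 66.05°  →  valid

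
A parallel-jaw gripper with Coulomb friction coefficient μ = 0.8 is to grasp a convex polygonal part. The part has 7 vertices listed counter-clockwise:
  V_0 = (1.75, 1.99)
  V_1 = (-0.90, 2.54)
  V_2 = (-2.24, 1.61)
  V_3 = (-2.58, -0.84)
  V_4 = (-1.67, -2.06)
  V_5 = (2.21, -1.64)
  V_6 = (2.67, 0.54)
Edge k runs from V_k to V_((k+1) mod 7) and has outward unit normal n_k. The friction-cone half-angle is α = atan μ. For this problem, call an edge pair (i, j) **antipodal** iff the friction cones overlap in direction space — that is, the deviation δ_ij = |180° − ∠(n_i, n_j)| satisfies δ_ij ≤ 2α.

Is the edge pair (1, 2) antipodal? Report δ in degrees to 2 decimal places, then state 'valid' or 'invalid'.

δ = 132.66°, invalid

α = atan 0.8 = 38.66°;  2α = 77.32°
edge 1: e_1 = (-1.34, -0.93);  n_1 = (-0.5702, +0.8215)
edge 2: e_2 = (-0.34, -2.45);  n_2 = (-0.9905, +0.1375)
∠(n_1, n_2) = 47.34°
δ = |180° − 47.34°| = 132.66°
132.66° > 2α = 77.32°  →  invalid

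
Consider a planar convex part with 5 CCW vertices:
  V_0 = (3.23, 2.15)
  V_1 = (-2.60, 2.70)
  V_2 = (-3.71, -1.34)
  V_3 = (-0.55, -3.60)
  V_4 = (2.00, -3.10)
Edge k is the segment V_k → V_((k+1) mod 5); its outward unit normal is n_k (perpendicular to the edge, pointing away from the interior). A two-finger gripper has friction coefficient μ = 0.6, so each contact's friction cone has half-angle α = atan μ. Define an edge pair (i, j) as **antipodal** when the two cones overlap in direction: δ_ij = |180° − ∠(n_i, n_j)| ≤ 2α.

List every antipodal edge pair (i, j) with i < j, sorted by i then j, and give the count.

count = 3; pairs: (0,2), (0,3), (1,4)

α = atan 0.6 = 30.96°;  2α = 61.93°
n_0 = (+0.0939, +0.9956)
n_1 = (-0.9643, +0.2649)
n_2 = (-0.5817, -0.8134)
n_3 = (+0.1924, -0.9813)
n_4 = (+0.9736, -0.2281)
  (0,1): δ = 99.97°  ·
  (0,2): δ = 30.18°  ✓
  (0,3): δ = 16.48°  ✓
  (0,4): δ = 82.20°  ·
  (1,2): δ = 110.21°  ·
  (1,3): δ = 63.54°  ·
  (1,4): δ = 2.18°  ✓
  (2,3): δ = 133.33°  ·
  (2,4): δ = 67.61°  ·
  (3,4): δ = 114.28°  ·
antipodal pairs: 3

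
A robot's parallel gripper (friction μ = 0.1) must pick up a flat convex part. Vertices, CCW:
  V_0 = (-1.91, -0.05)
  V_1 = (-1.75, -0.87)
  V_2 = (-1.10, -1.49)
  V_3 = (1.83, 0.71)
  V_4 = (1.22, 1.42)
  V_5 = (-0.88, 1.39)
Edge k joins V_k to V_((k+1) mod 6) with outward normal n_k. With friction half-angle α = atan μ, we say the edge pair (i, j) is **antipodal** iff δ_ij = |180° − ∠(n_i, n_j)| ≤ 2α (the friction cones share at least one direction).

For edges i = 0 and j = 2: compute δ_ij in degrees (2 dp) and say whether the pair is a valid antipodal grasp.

δ = 64.14°, invalid

α = atan 0.1 = 5.71°;  2α = 11.42°
edge 0: e_0 = (+0.16, -0.82);  n_0 = (-0.9815, -0.1915)
edge 2: e_2 = (+2.93, +2.20);  n_2 = (+0.6004, -0.7997)
∠(n_0, n_2) = 115.86°
δ = |180° − 115.86°| = 64.14°
64.14° > 2α = 11.42°  →  invalid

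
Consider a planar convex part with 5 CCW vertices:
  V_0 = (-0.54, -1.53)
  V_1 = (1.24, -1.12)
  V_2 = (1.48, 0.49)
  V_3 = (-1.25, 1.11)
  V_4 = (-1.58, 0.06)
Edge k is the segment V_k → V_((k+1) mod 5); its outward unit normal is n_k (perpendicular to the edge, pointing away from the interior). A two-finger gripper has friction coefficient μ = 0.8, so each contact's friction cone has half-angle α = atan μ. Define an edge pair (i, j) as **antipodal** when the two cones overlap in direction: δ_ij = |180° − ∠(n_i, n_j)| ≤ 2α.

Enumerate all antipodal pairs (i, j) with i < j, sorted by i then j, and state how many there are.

count = 5; pairs: (0,2), (0,3), (1,3), (1,4), (2,4)

α = atan 0.8 = 38.66°;  2α = 77.32°
n_0 = (+0.2245, -0.9745)
n_1 = (+0.9891, -0.1474)
n_2 = (+0.2215, +0.9752)
n_3 = (-0.9540, +0.2998)
n_4 = (-0.8369, -0.5474)
  (0,1): δ = 111.45°  ·
  (0,2): δ = 25.77°  ✓
  (0,3): δ = 59.58°  ✓
  (0,4): δ = 110.22°  ·
  (1,2): δ = 94.32°  ·
  (1,3): δ = 8.97°  ✓
  (1,4): δ = 41.67°  ✓
  (2,3): δ = 94.65°  ·
  (2,4): δ = 44.02°  ✓
  (3,4): δ = 129.36°  ·
antipodal pairs: 5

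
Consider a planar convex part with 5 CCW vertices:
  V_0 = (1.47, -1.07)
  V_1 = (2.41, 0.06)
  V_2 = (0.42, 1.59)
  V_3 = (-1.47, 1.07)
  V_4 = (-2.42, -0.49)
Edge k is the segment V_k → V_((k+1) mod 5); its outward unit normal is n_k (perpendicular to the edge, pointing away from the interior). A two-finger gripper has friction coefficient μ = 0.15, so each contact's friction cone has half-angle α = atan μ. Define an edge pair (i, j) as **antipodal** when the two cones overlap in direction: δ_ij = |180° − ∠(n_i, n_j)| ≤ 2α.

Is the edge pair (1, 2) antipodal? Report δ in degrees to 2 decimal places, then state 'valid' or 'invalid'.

δ = 127.06°, invalid

α = atan 0.15 = 8.53°;  2α = 17.06°
edge 1: e_1 = (-1.99, +1.53);  n_1 = (+0.6095, +0.7928)
edge 2: e_2 = (-1.89, -0.52);  n_2 = (-0.2653, +0.9642)
∠(n_1, n_2) = 52.94°
δ = |180° − 52.94°| = 127.06°
127.06° > 2α = 17.06°  →  invalid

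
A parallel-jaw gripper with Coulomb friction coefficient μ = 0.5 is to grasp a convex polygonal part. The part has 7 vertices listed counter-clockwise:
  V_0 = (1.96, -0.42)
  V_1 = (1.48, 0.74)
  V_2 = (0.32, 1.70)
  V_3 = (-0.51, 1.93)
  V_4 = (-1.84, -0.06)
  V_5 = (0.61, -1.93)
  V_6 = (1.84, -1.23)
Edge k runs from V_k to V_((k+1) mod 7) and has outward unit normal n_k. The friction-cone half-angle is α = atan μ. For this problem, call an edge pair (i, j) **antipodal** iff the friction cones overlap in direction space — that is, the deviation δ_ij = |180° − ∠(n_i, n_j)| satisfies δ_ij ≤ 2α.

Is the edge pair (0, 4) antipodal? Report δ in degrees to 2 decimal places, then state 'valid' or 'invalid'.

δ = 30.17°, valid

α = atan 0.5 = 26.57°;  2α = 53.13°
edge 0: e_0 = (-0.48, +1.16);  n_0 = (+0.9240, +0.3824)
edge 4: e_4 = (+2.45, -1.87);  n_4 = (-0.6067, -0.7949)
∠(n_0, n_4) = 149.83°
δ = |180° − 149.83°| = 30.17°
30.17° ≤ 2α = 53.13°  →  valid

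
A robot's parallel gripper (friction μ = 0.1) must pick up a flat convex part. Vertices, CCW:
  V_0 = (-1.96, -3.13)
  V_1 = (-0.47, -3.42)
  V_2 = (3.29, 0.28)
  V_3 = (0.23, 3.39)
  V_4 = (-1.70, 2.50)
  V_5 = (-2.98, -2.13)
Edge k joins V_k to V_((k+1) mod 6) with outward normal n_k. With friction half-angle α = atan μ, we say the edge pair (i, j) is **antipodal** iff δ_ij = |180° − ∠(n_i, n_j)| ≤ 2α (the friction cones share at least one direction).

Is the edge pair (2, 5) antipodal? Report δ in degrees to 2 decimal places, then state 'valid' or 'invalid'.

α = atan 0.1 = 5.71°;  2α = 11.42°
edge 2: e_2 = (-3.06, +3.11);  n_2 = (+0.7128, +0.7014)
edge 5: e_5 = (+1.02, -1.00);  n_5 = (-0.7001, -0.7141)
∠(n_2, n_5) = 178.97°
δ = |180° − 178.97°| = 1.03°
1.03° ≤ 2α = 11.42°  →  valid

δ = 1.03°, valid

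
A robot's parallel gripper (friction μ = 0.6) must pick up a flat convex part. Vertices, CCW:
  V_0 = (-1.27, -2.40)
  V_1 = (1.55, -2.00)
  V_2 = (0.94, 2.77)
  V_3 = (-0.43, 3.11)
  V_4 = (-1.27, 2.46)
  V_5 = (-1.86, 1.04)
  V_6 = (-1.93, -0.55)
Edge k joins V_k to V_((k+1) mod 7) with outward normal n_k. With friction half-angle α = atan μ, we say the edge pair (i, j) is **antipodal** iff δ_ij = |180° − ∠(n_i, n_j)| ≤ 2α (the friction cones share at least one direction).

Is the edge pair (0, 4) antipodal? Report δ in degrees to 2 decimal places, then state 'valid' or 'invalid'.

δ = 59.36°, valid

α = atan 0.6 = 30.96°;  2α = 61.93°
edge 0: e_0 = (+2.82, +0.40);  n_0 = (+0.1404, -0.9901)
edge 4: e_4 = (-0.59, -1.42);  n_4 = (-0.9235, +0.3837)
∠(n_0, n_4) = 120.64°
δ = |180° − 120.64°| = 59.36°
59.36° ≤ 2α = 61.93°  →  valid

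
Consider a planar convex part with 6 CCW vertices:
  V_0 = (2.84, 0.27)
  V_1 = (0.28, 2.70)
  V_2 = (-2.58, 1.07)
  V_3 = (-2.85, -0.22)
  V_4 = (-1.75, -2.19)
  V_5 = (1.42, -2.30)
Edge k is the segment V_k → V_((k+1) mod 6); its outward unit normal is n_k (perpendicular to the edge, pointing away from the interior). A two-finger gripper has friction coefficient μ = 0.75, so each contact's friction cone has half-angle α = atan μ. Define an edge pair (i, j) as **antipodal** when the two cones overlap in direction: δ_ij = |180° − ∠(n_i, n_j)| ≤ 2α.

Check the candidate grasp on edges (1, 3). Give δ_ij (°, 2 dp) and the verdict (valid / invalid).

α = atan 0.75 = 36.87°;  2α = 73.74°
edge 1: e_1 = (-2.86, -1.63);  n_1 = (-0.4952, +0.8688)
edge 3: e_3 = (+1.10, -1.97);  n_3 = (-0.8731, -0.4875)
∠(n_1, n_3) = 89.50°
δ = |180° − 89.50°| = 90.50°
90.50° > 2α = 73.74°  →  invalid

δ = 90.50°, invalid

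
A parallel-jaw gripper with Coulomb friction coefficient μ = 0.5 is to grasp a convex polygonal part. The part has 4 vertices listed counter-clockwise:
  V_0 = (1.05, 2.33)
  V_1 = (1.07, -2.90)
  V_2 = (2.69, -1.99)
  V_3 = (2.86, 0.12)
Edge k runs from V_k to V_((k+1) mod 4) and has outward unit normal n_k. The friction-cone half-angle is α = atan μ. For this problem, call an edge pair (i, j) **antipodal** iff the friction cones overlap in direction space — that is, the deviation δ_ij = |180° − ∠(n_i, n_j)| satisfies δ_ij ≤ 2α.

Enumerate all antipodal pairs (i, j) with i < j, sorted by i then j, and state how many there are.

count = 2; pairs: (0,2), (0,3)

α = atan 0.5 = 26.57°;  2α = 53.13°
n_0 = (-1.0000, -0.0038)
n_1 = (+0.4898, -0.8719)
n_2 = (+0.9968, -0.0803)
n_3 = (+0.7736, +0.6336)
  (0,1): δ = 60.89°  ·
  (0,2): δ = 4.83°  ✓
  (0,3): δ = 39.10°  ✓
  (1,2): δ = 123.93°  ·
  (1,3): δ = 80.01°  ·
  (2,3): δ = 136.08°  ·
antipodal pairs: 2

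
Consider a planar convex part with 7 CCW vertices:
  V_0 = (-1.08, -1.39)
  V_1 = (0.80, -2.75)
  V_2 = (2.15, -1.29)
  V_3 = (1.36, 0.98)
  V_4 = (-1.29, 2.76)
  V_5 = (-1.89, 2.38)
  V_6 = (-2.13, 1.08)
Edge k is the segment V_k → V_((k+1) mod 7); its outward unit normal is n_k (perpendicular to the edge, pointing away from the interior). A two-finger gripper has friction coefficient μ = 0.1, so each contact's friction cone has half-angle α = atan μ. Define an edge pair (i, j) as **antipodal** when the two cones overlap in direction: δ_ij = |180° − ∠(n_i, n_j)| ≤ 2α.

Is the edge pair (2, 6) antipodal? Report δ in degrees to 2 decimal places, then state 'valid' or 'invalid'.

δ = 3.84°, valid

α = atan 0.1 = 5.71°;  2α = 11.42°
edge 2: e_2 = (-0.79, +2.27);  n_2 = (+0.9444, +0.3287)
edge 6: e_6 = (+1.05, -2.47);  n_6 = (-0.9203, -0.3912)
∠(n_2, n_6) = 176.16°
δ = |180° − 176.16°| = 3.84°
3.84° ≤ 2α = 11.42°  →  valid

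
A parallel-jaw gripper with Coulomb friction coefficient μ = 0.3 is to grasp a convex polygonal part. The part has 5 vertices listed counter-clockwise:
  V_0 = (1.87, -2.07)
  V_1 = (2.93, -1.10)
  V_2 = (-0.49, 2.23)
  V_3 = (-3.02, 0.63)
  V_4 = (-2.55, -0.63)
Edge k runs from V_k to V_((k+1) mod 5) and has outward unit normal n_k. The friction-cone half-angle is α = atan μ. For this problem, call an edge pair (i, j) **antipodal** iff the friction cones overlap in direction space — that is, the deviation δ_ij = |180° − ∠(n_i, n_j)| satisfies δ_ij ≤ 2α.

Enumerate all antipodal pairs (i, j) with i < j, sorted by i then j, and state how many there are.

count = 3; pairs: (0,2), (1,3), (1,4)

α = atan 0.3 = 16.70°;  2α = 33.40°
n_0 = (+0.6751, -0.7377)
n_1 = (+0.6976, +0.7165)
n_2 = (-0.5345, +0.8452)
n_3 = (-0.9369, -0.3495)
n_4 = (-0.3098, -0.9508)
  (0,1): δ = 86.70°  ·
  (0,2): δ = 10.15°  ✓
  (0,3): δ = 67.99°  ·
  (0,4): δ = 119.49°  ·
  (1,2): δ = 103.45°  ·
  (1,3): δ = 25.31°  ✓
  (1,4): δ = 26.19°  ✓
  (2,3): δ = 101.85°  ·
  (2,4): δ = 50.35°  ·
  (3,4): δ = 128.50°  ·
antipodal pairs: 3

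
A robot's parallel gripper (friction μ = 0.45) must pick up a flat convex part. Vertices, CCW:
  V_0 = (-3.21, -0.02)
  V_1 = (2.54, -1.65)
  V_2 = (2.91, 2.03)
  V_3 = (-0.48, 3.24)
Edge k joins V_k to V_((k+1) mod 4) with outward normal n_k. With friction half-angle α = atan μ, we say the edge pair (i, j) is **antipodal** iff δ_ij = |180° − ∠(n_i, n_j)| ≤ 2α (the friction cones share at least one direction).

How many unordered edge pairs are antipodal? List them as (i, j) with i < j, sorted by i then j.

α = atan 0.45 = 24.23°;  2α = 48.46°
n_0 = (-0.2727, -0.9621)
n_1 = (+0.9950, -0.1000)
n_2 = (+0.3362, +0.9418)
n_3 = (-0.7667, +0.6420)
  (0,1): δ = 79.91°  ·
  (0,2): δ = 3.82°  ✓
  (0,3): δ = 65.88°  ·
  (1,2): δ = 103.90°  ·
  (1,3): δ = 34.20°  ✓
  (2,3): δ = 110.30°  ·
antipodal pairs: 2

count = 2; pairs: (0,2), (1,3)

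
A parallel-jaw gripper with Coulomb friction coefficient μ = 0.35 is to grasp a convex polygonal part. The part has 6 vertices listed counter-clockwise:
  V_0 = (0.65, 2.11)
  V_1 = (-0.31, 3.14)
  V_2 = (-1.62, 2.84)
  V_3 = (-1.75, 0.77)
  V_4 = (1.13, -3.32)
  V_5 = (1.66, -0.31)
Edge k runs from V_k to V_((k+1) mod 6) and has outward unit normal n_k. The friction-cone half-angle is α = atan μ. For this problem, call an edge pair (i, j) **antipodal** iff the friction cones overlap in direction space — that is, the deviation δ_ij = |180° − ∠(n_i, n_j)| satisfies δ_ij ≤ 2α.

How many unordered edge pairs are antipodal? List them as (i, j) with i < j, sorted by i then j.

α = atan 0.35 = 19.29°;  2α = 38.58°
n_0 = (+0.7315, +0.6818)
n_1 = (-0.2232, +0.9748)
n_2 = (-0.9980, +0.0627)
n_3 = (-0.8176, -0.5757)
n_4 = (+0.9848, -0.1734)
n_5 = (+0.9229, +0.3852)
  (0,1): δ = 120.09°  ·
  (0,2): δ = 46.58°  ·
  (0,3): δ = 7.83°  ✓
  (0,4): δ = 127.03°  ·
  (0,5): δ = 159.67°  ·
  (1,2): δ = 106.49°  ·
  (1,3): δ = 67.75°  ·
  (1,4): δ = 67.11°  ·
  (1,5): δ = 99.75°  ·
  (2,3): δ = 141.25°  ·
  (2,4): δ = 6.39°  ✓
  (2,5): δ = 26.25°  ✓
  (3,4): δ = 45.14°  ·
  (3,5): δ = 12.50°  ✓
  (4,5): δ = 147.36°  ·
antipodal pairs: 4

count = 4; pairs: (0,3), (2,4), (2,5), (3,5)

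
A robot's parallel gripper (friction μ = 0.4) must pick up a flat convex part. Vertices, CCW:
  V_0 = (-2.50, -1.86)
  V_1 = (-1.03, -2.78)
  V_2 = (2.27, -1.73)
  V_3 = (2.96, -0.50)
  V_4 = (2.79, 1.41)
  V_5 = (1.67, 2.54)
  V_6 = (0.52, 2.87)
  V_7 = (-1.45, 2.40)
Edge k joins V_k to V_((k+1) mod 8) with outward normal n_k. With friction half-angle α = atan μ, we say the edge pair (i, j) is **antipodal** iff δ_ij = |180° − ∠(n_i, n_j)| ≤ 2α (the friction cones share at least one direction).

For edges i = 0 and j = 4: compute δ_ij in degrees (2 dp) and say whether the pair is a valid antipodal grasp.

δ = 13.21°, valid

α = atan 0.4 = 21.80°;  2α = 43.60°
edge 0: e_0 = (+1.47, -0.92);  n_0 = (-0.5305, -0.8477)
edge 4: e_4 = (-1.12, +1.13);  n_4 = (+0.7102, +0.7040)
∠(n_0, n_4) = 166.79°
δ = |180° − 166.79°| = 13.21°
13.21° ≤ 2α = 43.60°  →  valid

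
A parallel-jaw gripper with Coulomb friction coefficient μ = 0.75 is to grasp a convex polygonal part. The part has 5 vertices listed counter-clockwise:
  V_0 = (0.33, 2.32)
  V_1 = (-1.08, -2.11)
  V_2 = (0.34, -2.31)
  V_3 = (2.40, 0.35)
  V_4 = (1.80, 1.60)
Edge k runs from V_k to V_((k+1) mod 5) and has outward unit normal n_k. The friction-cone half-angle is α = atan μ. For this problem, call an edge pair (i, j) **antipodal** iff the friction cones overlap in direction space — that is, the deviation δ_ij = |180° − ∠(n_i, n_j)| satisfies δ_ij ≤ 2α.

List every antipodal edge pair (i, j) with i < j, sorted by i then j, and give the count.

count = 4; pairs: (0,2), (0,3), (1,3), (1,4)

α = atan 0.75 = 36.87°;  2α = 73.74°
n_0 = (-0.9529, +0.3033)
n_1 = (-0.1395, -0.9902)
n_2 = (+0.7906, -0.6123)
n_3 = (+0.9015, +0.4327)
n_4 = (+0.4399, +0.8981)
  (0,1): δ = 80.36°  ·
  (0,2): δ = 20.10°  ✓
  (0,3): δ = 43.30°  ✓
  (0,4): δ = 81.56°  ·
  (1,2): δ = 119.74°  ·
  (1,3): δ = 56.34°  ✓
  (1,4): δ = 18.08°  ✓
  (2,3): δ = 116.60°  ·
  (2,4): δ = 78.34°  ·
  (3,4): δ = 141.74°  ·
antipodal pairs: 4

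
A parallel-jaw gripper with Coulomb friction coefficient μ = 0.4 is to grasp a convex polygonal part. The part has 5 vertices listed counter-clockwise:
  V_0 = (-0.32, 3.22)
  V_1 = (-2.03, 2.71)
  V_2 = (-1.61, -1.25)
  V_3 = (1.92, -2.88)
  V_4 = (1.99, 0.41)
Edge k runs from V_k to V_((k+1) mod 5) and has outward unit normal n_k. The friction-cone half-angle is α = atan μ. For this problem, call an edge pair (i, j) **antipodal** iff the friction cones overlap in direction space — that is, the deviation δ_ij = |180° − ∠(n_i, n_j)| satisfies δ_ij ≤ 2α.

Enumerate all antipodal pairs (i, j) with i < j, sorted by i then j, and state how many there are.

α = atan 0.4 = 21.80°;  2α = 43.60°
n_0 = (-0.2858, +0.9583)
n_1 = (-0.9944, -0.1055)
n_2 = (-0.4192, -0.9079)
n_3 = (+0.9998, -0.0213)
n_4 = (+0.7725, +0.6350)
  (0,1): δ = 100.55°  ·
  (0,2): δ = 41.39°  ✓
  (0,3): δ = 72.17°  ·
  (0,4): δ = 112.82°  ·
  (1,2): δ = 120.84°  ·
  (1,3): δ = 7.27°  ✓
  (1,4): δ = 33.37°  ✓
  (2,3): δ = 66.43°  ·
  (2,4): δ = 25.79°  ✓
  (3,4): δ = 139.36°  ·
antipodal pairs: 4

count = 4; pairs: (0,2), (1,3), (1,4), (2,4)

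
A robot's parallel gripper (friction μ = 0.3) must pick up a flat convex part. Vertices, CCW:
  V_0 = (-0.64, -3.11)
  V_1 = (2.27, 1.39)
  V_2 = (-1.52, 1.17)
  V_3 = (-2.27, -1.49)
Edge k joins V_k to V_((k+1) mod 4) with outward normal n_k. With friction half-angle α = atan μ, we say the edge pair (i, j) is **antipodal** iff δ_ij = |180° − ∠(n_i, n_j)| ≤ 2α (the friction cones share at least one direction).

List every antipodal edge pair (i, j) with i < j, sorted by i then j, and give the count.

α = atan 0.3 = 16.70°;  2α = 33.40°
n_0 = (+0.8397, -0.5430)
n_1 = (-0.0579, +0.9983)
n_2 = (-0.9625, +0.2714)
n_3 = (-0.7049, -0.7093)
  (0,1): δ = 53.79°  ·
  (0,2): δ = 17.14°  ✓
  (0,3): δ = 78.07°  ·
  (1,2): δ = 109.07°  ·
  (1,3): δ = 48.15°  ·
  (2,3): δ = 119.08°  ·
antipodal pairs: 1

count = 1; pairs: (0,2)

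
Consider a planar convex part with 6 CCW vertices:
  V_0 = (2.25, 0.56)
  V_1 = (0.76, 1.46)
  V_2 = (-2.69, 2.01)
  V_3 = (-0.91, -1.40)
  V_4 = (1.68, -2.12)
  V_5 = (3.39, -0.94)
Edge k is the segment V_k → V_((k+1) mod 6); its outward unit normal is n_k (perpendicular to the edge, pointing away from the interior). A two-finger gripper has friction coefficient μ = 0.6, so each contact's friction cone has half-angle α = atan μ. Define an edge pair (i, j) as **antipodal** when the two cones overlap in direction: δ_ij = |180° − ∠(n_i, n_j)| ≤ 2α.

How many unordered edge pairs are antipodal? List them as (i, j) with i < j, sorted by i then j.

count = 7; pairs: (0,2), (0,3), (1,2), (1,3), (1,4), (2,5), (3,5)

α = atan 0.6 = 30.96°;  2α = 61.93°
n_0 = (+0.5170, +0.8560)
n_1 = (+0.1574, +0.9875)
n_2 = (-0.8865, -0.4627)
n_3 = (-0.2678, -0.9635)
n_4 = (+0.5680, -0.8231)
n_5 = (+0.7962, +0.6051)
  (0,1): δ = 157.92°  ·
  (0,2): δ = 31.30°  ✓
  (0,3): δ = 15.60°  ✓
  (0,4): δ = 65.74°  ·
  (0,5): δ = 158.37°  ·
  (1,2): δ = 53.38°  ✓
  (1,3): δ = 6.48°  ✓
  (1,4): δ = 43.67°  ✓
  (1,5): δ = 136.29°  ·
  (2,3): δ = 133.10°  ·
  (2,4): δ = 82.96°  ·
  (2,5): δ = 9.67°  ✓
  (3,4): δ = 129.86°  ·
  (3,5): δ = 37.23°  ✓
  (4,5): δ = 87.37°  ·
antipodal pairs: 7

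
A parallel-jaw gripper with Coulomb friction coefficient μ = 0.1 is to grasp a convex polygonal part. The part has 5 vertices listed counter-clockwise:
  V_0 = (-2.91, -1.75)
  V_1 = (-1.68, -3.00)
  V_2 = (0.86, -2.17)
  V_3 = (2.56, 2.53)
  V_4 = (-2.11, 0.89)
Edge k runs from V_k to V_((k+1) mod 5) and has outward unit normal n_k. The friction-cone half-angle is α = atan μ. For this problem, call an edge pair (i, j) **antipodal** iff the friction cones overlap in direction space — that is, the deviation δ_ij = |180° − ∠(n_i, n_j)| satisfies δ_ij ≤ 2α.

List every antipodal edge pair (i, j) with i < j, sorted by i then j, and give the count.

α = atan 0.1 = 5.71°;  2α = 11.42°
n_0 = (-0.7128, -0.7014)
n_1 = (+0.3106, -0.9505)
n_2 = (+0.9404, -0.3401)
n_3 = (-0.3313, +0.9435)
n_4 = (-0.9570, +0.2900)
  (0,1): δ = 116.44°  ·
  (0,2): δ = 64.42°  ·
  (0,3): δ = 64.81°  ·
  (0,4): δ = 118.60°  ·
  (1,2): δ = 127.98°  ·
  (1,3): δ = 1.25°  ✓
  (1,4): δ = 55.05°  ·
  (2,3): δ = 50.76°  ·
  (2,4): δ = 3.03°  ✓
  (3,4): δ = 126.21°  ·
antipodal pairs: 2

count = 2; pairs: (1,3), (2,4)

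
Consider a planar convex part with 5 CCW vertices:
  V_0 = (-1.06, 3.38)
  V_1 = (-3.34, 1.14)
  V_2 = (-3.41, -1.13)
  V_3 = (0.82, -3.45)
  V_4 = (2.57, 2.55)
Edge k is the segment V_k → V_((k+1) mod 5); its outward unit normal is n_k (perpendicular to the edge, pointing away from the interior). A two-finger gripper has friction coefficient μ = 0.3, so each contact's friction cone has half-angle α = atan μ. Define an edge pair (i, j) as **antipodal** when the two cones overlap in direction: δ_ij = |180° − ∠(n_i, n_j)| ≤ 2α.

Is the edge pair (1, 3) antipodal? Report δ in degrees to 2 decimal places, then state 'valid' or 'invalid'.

α = atan 0.3 = 16.70°;  2α = 33.40°
edge 1: e_1 = (-0.07, -2.27);  n_1 = (-0.9995, +0.0308)
edge 3: e_3 = (+1.75, +6.00);  n_3 = (+0.9600, -0.2800)
∠(n_1, n_3) = 165.51°
δ = |180° − 165.51°| = 14.49°
14.49° ≤ 2α = 33.40°  →  valid

δ = 14.49°, valid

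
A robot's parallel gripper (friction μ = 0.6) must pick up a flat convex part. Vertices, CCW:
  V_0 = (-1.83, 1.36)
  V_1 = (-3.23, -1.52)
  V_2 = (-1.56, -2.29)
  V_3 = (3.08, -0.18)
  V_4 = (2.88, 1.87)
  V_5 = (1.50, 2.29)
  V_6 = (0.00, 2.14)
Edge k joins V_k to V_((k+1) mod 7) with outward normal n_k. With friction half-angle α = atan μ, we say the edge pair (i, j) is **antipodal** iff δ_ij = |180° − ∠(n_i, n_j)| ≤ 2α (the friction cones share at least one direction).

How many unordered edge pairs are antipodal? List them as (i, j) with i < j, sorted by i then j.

α = atan 0.6 = 30.96°;  2α = 61.93°
n_0 = (-0.8994, +0.4372)
n_1 = (-0.4187, -0.9081)
n_2 = (+0.4140, -0.9103)
n_3 = (+0.9953, +0.0971)
n_4 = (+0.2912, +0.9567)
n_5 = (-0.0995, +0.9950)
n_6 = (-0.3921, +0.9199)
  (0,1): δ = 88.83°  ·
  (0,2): δ = 39.62°  ✓
  (0,3): δ = 31.50°  ✓
  (0,4): δ = 99.00°  ·
  (0,5): δ = 121.64°  ·
  (0,6): δ = 139.01°  ·
  (1,2): δ = 130.79°  ·
  (1,3): δ = 59.67°  ✓
  (1,4): δ = 7.83°  ✓
  (1,5): δ = 30.46°  ✓
  (1,6): δ = 47.84°  ✓
  (2,3): δ = 108.88°  ·
  (2,4): δ = 41.38°  ✓
  (2,5): δ = 18.74°  ✓
  (2,6): δ = 1.37°  ✓
  (3,4): δ = 112.50°  ·
  (3,5): δ = 89.86°  ·
  (3,6): δ = 72.49°  ·
  (4,5): δ = 157.36°  ·
  (4,6): δ = 139.99°  ·
  (5,6): δ = 162.63°  ·
antipodal pairs: 9

count = 9; pairs: (0,2), (0,3), (1,3), (1,4), (1,5), (1,6), (2,4), (2,5), (2,6)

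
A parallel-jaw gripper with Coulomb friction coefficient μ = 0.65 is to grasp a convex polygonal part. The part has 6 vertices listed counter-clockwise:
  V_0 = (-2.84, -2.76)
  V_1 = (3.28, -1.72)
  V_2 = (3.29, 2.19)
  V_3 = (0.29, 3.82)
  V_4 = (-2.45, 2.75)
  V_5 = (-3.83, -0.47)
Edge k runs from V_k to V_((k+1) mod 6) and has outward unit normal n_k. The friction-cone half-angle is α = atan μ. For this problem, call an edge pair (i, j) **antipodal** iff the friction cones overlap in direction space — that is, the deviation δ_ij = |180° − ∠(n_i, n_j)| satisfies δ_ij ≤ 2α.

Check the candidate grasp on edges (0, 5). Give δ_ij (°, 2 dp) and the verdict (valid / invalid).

α = atan 0.65 = 33.02°;  2α = 66.05°
edge 0: e_0 = (+6.12, +1.04);  n_0 = (+0.1675, -0.9859)
edge 5: e_5 = (+0.99, -2.29);  n_5 = (-0.9179, -0.3968)
∠(n_0, n_5) = 76.26°
δ = |180° − 76.26°| = 103.74°
103.74° > 2α = 66.05°  →  invalid

δ = 103.74°, invalid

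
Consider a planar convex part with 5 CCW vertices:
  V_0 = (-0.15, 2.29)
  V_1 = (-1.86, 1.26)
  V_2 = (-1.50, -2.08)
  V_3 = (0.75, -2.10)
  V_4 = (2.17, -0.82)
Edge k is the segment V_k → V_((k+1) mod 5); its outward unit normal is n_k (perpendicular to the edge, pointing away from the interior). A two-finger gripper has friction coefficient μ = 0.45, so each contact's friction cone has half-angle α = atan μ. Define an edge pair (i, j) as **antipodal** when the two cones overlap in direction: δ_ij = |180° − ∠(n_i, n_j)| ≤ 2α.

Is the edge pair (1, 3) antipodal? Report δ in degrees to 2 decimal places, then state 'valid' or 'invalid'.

α = atan 0.45 = 24.23°;  2α = 48.46°
edge 1: e_1 = (+0.36, -3.34);  n_1 = (-0.9942, -0.1072)
edge 3: e_3 = (+1.42, +1.28);  n_3 = (+0.6695, -0.7428)
∠(n_1, n_3) = 125.88°
δ = |180° − 125.88°| = 54.12°
54.12° > 2α = 48.46°  →  invalid

δ = 54.12°, invalid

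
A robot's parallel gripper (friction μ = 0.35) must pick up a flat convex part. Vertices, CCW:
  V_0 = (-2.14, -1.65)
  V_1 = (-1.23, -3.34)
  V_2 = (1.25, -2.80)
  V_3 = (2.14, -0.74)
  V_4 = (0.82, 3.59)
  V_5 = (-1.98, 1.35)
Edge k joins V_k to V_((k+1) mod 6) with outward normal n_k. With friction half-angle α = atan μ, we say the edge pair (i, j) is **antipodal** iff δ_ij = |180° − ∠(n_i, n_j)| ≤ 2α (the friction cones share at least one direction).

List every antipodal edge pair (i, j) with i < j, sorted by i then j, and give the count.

α = atan 0.35 = 19.29°;  2α = 38.58°
n_0 = (-0.8805, -0.4741)
n_1 = (+0.2128, -0.9771)
n_2 = (+0.9180, -0.3966)
n_3 = (+0.9565, +0.2916)
n_4 = (-0.6247, +0.7809)
n_5 = (-0.9986, +0.0533)
  (0,1): δ = 106.02°  ·
  (0,2): δ = 51.67°  ·
  (0,3): δ = 11.35°  ✓
  (0,4): δ = 100.36°  ·
  (0,5): δ = 148.65°  ·
  (1,2): δ = 125.65°  ·
  (1,3): δ = 85.33°  ·
  (1,4): δ = 26.38°  ✓
  (1,5): δ = 74.66°  ·
  (2,3): δ = 139.68°  ·
  (2,4): δ = 27.97°  ✓
  (2,5): δ = 20.31°  ✓
  (3,4): δ = 68.29°  ·
  (3,5): δ = 20.01°  ✓
  (4,5): δ = 131.71°  ·
antipodal pairs: 5

count = 5; pairs: (0,3), (1,4), (2,4), (2,5), (3,5)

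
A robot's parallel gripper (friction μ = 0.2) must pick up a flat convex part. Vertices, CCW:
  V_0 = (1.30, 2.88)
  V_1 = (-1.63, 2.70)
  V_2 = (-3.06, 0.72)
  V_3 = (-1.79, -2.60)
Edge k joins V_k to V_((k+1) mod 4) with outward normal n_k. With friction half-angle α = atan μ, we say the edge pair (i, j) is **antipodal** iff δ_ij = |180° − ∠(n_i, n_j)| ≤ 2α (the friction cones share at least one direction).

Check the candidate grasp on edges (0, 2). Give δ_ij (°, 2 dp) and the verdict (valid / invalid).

α = atan 0.2 = 11.31°;  2α = 22.62°
edge 0: e_0 = (-2.93, -0.18);  n_0 = (-0.0613, +0.9981)
edge 2: e_2 = (+1.27, -3.32);  n_2 = (-0.9340, -0.3573)
∠(n_0, n_2) = 107.42°
δ = |180° − 107.42°| = 72.58°
72.58° > 2α = 22.62°  →  invalid

δ = 72.58°, invalid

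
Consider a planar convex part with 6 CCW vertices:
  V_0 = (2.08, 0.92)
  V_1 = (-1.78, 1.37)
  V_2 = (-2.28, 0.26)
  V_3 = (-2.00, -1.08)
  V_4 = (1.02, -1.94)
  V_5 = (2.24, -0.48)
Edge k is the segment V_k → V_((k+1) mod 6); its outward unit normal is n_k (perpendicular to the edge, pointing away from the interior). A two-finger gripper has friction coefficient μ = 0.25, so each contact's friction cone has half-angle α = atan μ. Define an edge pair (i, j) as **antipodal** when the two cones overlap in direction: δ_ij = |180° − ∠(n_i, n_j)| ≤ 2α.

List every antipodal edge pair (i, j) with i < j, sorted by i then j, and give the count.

α = atan 0.25 = 14.04°;  2α = 28.07°
n_0 = (+0.1158, +0.9933)
n_1 = (-0.9118, +0.4107)
n_2 = (-0.9789, -0.2045)
n_3 = (-0.2739, -0.9618)
n_4 = (+0.7674, -0.6412)
n_5 = (+0.9935, +0.1135)
  (0,1): δ = 107.60°  ·
  (0,2): δ = 71.55°  ·
  (0,3): δ = 9.25°  ✓
  (0,4): δ = 56.77°  ·
  (0,5): δ = 103.17°  ·
  (1,2): δ = 143.95°  ·
  (1,3): δ = 81.65°  ·
  (1,4): δ = 15.63°  ✓
  (1,5): δ = 30.77°  ·
  (2,3): δ = 117.70°  ·
  (2,4): δ = 51.69°  ·
  (2,5): δ = 5.28°  ✓
  (3,4): δ = 113.99°  ·
  (3,5): δ = 67.58°  ·
  (4,5): δ = 133.60°  ·
antipodal pairs: 3

count = 3; pairs: (0,3), (1,4), (2,5)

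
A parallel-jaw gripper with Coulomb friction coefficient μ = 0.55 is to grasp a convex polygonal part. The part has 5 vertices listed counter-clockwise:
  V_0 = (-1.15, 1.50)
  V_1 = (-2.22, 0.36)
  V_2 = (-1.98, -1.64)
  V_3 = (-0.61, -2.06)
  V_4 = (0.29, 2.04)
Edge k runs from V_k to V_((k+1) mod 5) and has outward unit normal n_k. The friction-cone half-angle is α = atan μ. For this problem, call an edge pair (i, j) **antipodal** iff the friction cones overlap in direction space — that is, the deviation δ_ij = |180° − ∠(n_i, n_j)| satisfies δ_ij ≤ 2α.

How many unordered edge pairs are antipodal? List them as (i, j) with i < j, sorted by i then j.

count = 4; pairs: (0,3), (1,3), (2,4), (3,4)

α = atan 0.55 = 28.81°;  2α = 57.62°
n_0 = (-0.7291, +0.6844)
n_1 = (-0.9929, -0.1191)
n_2 = (-0.2931, -0.9561)
n_3 = (+0.9767, -0.2144)
n_4 = (-0.3511, +0.9363)
  (0,1): δ = 129.97°  ·
  (0,2): δ = 63.86°  ·
  (0,3): δ = 30.81°  ✓
  (0,4): δ = 153.74°  ·
  (1,2): δ = 113.89°  ·
  (1,3): δ = 19.22°  ✓
  (1,4): δ = 103.71°  ·
  (2,3): δ = 85.34°  ·
  (2,4): δ = 37.60°  ✓
  (3,4): δ = 57.06°  ✓
antipodal pairs: 4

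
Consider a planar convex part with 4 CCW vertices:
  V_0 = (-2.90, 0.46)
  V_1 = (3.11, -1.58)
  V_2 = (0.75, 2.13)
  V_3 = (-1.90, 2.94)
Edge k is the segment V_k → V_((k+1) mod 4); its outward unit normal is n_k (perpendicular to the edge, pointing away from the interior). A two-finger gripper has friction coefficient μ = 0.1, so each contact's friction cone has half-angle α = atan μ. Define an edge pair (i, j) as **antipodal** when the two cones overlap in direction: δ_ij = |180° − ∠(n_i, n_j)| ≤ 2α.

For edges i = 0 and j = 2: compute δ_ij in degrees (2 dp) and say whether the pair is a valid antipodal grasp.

δ = 1.75°, valid

α = atan 0.1 = 5.71°;  2α = 11.42°
edge 0: e_0 = (+6.01, -2.04);  n_0 = (-0.3214, -0.9469)
edge 2: e_2 = (-2.65, +0.81);  n_2 = (+0.2923, +0.9563)
∠(n_0, n_2) = 178.25°
δ = |180° − 178.25°| = 1.75°
1.75° ≤ 2α = 11.42°  →  valid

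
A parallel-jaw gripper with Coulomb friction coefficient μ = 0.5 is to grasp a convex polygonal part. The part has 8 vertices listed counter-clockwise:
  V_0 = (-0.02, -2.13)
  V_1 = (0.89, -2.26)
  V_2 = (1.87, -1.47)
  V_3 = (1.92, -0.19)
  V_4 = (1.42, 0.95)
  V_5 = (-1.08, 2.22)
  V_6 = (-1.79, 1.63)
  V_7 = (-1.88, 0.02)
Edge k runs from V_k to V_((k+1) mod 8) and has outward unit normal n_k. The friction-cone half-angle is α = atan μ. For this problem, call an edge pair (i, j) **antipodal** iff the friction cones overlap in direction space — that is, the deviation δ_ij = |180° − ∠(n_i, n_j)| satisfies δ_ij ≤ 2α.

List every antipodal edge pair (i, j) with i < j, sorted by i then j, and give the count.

α = atan 0.5 = 26.57°;  2α = 53.13°
n_0 = (-0.1414, -0.9899)
n_1 = (+0.6276, -0.7785)
n_2 = (+0.9992, -0.0390)
n_3 = (+0.9158, +0.4017)
n_4 = (+0.4529, +0.8916)
n_5 = (-0.6391, +0.7691)
n_6 = (-0.9984, +0.0558)
n_7 = (-0.7563, -0.6543)
  (0,1): δ = 133.00°  ·
  (0,2): δ = 84.11°  ·
  (0,3): δ = 58.19°  ·
  (0,4): δ = 18.80°  ✓
  (0,5): δ = 47.86°  ✓
  (0,6): δ = 94.93°  ·
  (0,7): δ = 138.99°  ·
  (1,2): δ = 131.11°  ·
  (1,3): δ = 105.19°  ·
  (1,4): δ = 65.80°  ·
  (1,5): δ = 0.85°  ✓
  (1,6): δ = 47.93°  ✓
  (1,7): δ = 91.99°  ·
  (2,3): δ = 154.08°  ·
  (2,4): δ = 114.69°  ·
  (2,5): δ = 48.04°  ✓
  (2,6): δ = 0.96°  ✓
  (2,7): δ = 43.10°  ✓
  (3,4): δ = 140.61°  ·
  (3,5): δ = 73.96°  ·
  (3,6): δ = 26.88°  ✓
  (3,7): δ = 17.18°  ✓
  (4,5): δ = 113.34°  ·
  (4,6): δ = 66.27°  ·
  (4,7): δ = 22.21°  ✓
  (5,6): δ = 132.93°  ·
  (5,7): δ = 88.86°  ·
  (6,7): δ = 135.94°  ·
antipodal pairs: 10

count = 10; pairs: (0,4), (0,5), (1,5), (1,6), (2,5), (2,6), (2,7), (3,6), (3,7), (4,7)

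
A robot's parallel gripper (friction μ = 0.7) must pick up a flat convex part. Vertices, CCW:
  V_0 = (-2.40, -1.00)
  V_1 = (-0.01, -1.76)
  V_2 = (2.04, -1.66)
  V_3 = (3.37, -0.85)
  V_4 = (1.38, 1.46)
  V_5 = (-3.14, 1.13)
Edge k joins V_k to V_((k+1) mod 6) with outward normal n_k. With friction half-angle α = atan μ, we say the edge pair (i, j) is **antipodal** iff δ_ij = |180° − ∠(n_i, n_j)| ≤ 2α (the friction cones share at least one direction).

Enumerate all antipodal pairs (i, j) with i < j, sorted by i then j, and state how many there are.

count = 6; pairs: (0,3), (0,4), (1,3), (1,4), (2,4), (3,5)

α = atan 0.7 = 34.99°;  2α = 69.98°
n_0 = (-0.3030, -0.9530)
n_1 = (+0.0487, -0.9988)
n_2 = (+0.5202, -0.8541)
n_3 = (+0.7576, +0.6527)
n_4 = (-0.0728, +0.9973)
n_5 = (-0.9446, -0.3282)
  (0,1): δ = 159.57°  ·
  (0,2): δ = 131.02°  ·
  (0,3): δ = 31.62°  ✓
  (0,4): δ = 21.82°  ✓
  (0,5): δ = 126.80°  ·
  (1,2): δ = 151.45°  ·
  (1,3): δ = 52.05°  ✓
  (1,4): δ = 1.38°  ✓
  (1,5): δ = 106.37°  ·
  (2,3): δ = 80.60°  ·
  (2,4): δ = 27.17°  ✓
  (2,5): δ = 77.82°  ·
  (3,4): δ = 126.57°  ·
  (3,5): δ = 21.59°  ✓
  (4,5): δ = 75.02°  ·
antipodal pairs: 6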